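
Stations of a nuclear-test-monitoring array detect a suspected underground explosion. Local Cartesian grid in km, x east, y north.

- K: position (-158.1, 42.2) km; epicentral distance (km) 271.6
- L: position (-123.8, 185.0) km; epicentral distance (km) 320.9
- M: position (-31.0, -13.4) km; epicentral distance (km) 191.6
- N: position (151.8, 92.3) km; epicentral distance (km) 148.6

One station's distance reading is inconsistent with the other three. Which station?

M

Solve using three stations at a time. Using K, L, N (subtract circle equations pairwise → linear system) gives (x, y) ≈ (98.6, -46.2).
Distances from that point to each station vs reported:
  K: calculated 271.5 vs reported 271.6 → residual 0.1 km
  L: calculated 320.8 vs reported 320.9 → residual 0.1 km
  M: calculated 133.7 vs reported 191.6 → residual 57.9 km
  N: calculated 148.4 vs reported 148.6 → residual 0.2 km
K, L, N are mutually consistent (residuals ≈ 0); M is off by 57.9 km.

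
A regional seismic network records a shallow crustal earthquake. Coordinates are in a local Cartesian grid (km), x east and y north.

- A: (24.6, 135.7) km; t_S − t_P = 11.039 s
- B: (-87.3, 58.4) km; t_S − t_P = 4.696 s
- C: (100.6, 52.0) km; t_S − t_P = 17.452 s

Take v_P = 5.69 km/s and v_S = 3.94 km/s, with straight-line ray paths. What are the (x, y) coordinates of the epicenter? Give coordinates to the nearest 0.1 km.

Distance from S−P lag: d = Δt · v_P v_S / (v_P − v_S) = Δt · (5.69·3.94)/(5.69−3.94) ≈ 12.8106·Δt.
So d_A = 141.42, d_B = 60.16, d_C = 223.57 km.
Circle about each station: (x − 24.6)² + (y − 135.7)² = 141.42²; (x + 87.3)² + (y − 58.4)² = 60.16²; (x − 100.6)² + (y − 52.0)² = 223.57².
Subtracting pairs of circle equations eliminates x²+y² and gives linear equations (the radical axes):
-223.8 x − 154.6 y = 8392.59
152.0 x − 167.4 y = -36179.22
Solving the 2×2 system: x ≈ -114.8, y ≈ 111.9 km.

(-114.8, 111.9)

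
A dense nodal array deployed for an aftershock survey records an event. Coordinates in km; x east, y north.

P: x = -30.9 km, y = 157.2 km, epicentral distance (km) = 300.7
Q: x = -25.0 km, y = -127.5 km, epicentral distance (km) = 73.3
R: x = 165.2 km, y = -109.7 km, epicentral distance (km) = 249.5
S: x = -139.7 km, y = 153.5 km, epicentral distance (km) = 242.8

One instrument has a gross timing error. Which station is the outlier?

Solve using three stations at a time. Using Q, R, S (subtract circle equations pairwise → linear system) gives (x, y) ≈ (-82.8, -82.5).
Distances from that point to each station vs reported:
  P: calculated 245.3 vs reported 300.7 → residual 55.4 km
  Q: calculated 73.2 vs reported 73.3 → residual 0.1 km
  R: calculated 249.5 vs reported 249.5 → residual 0.0 km
  S: calculated 242.8 vs reported 242.8 → residual 0.0 km
Q, R, S are mutually consistent (residuals ≈ 0); P is off by 55.4 km.

P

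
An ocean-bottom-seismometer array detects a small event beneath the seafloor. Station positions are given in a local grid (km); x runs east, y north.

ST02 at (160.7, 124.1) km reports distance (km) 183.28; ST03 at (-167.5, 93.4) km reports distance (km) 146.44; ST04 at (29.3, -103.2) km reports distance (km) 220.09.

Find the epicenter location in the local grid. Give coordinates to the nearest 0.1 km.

Circle about each station: (x − 160.7)² + (y − 124.1)² = 183.28²; (x + 167.5)² + (y − 93.4)² = 146.44²; (x − 29.3)² + (y + 103.2)² = 220.09².
Subtracting pairs of circle equations eliminates x²+y² and gives linear equations (the radical axes):
-656.4 x − 61.4 y = 7701.39
-262.8 x − 454.6 y = -44564.62
Solving the 2×2 system: x ≈ -22.1, y ≈ 110.8 km.
Check against ST02 (with the unrounded x, y): √((x − 160.7)²+(y − 124.1)²) = 183.28 ≈ 183.28 km. ✓

x ≈ -22.1 km, y ≈ 110.8 km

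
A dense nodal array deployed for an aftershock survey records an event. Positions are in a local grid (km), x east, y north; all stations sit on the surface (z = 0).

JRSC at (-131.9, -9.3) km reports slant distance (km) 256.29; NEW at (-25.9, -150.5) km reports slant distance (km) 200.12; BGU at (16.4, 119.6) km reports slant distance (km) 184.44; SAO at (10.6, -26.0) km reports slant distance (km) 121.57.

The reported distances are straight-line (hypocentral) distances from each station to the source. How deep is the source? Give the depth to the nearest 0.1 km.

Each station gives a sphere (x−x_i)² + (y−y_i)² + z² = d_i² (stations at z=0).
Subtracting the JRSC sphere from NEW and BGU: z² cancels, leaving linear equations in x and y:
212.0 x − 282.4 y = 31473.51
296.6 x + 257.8 y = 28755.47
Solving: x ≈ 117.289, y ≈ -23.400 km (keep extra digits for the depth step; rounded: 117.3, -23.4).
Then from the JRSC sphere: z² = 256.29² − (x + 131.9)² − (y + 9.3)² with x = 117.289, y = -23.400, so z ≈ 58.229 ≈ 58.2 km.

58.2 km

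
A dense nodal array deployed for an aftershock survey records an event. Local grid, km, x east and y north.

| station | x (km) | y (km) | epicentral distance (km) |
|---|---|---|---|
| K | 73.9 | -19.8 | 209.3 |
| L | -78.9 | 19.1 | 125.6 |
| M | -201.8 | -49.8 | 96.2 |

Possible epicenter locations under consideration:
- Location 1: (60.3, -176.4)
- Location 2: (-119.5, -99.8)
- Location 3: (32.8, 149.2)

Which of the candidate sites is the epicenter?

For each candidate, compare |candidate − station| to the reported distance:
Location 1: residuals K 52.1, L 114.4, M 194.9 → max 194.9 km
Location 2: residuals K 0.0, L 0.0, M 0.1 → max 0.1 km
Location 3: residuals K 35.4, L 45.9, M 211.4 → max 211.4 km
Only Location 2 has all residuals ≈ 0.

Location 2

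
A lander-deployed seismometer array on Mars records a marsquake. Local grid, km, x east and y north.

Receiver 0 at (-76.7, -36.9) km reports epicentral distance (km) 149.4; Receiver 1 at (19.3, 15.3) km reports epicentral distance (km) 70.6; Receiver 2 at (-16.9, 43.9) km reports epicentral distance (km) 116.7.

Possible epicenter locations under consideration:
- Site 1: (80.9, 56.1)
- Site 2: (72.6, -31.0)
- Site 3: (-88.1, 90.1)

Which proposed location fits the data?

Site 2

For each candidate, compare |candidate − station| to the reported distance:
Site 1: residuals Receiver 0 33.6, Receiver 1 3.3, Receiver 2 18.1 → max 33.6 km
Site 2: residuals Receiver 0 0.0, Receiver 1 0.0, Receiver 2 0.0 → max 0.0 km
Site 3: residuals Receiver 0 21.9, Receiver 1 60.3, Receiver 2 31.8 → max 60.3 km
Only Site 2 has all residuals ≈ 0.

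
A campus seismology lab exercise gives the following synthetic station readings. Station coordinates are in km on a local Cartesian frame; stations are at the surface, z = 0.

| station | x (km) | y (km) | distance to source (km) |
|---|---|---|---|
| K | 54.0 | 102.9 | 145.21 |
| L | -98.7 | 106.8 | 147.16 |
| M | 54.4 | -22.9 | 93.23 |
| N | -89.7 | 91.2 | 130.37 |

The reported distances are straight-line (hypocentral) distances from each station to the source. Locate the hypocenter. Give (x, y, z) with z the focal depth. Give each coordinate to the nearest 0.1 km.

x ≈ -23.4 km, y ≈ -9.5 km, depth ≈ 49.6 km

Each station gives a sphere (x−x_i)² + (y−y_i)² + z² = d_i² (stations at z=0).
Subtracting the K sphere from L and M: z² cancels, leaving linear equations in x and y:
-305.4 x + 7.8 y = 7073.40
0.8 x − 251.6 y = 2373.47
Solving: x ≈ -23.404, y ≈ -9.508 km (keep extra digits for the depth step; rounded: -23.4, -9.5).
Then from the K sphere: z² = 145.21² − (x − 54.0)² − (y − 102.9)² with x = -23.404, y = -9.508, so z ≈ 49.588 ≈ 49.6 km.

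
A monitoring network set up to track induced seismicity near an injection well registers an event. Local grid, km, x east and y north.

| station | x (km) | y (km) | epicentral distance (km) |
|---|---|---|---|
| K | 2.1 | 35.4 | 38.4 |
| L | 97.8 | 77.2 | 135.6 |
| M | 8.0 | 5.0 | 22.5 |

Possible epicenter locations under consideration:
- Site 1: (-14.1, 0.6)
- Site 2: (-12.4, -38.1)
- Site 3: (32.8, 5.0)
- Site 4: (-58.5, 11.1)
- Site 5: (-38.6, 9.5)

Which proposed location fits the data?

Site 1

For each candidate, compare |candidate − station| to the reported distance:
Site 1: residuals K 0.0, L 0.0, M 0.0 → max 0.0 km
Site 2: residuals K 36.5, L 23.9, M 25.2 → max 36.5 km
Site 3: residuals K 4.8, L 38.5, M 2.3 → max 38.5 km
Site 4: residuals K 26.9, L 34.1, M 44.3 → max 44.3 km
Site 5: residuals K 9.8, L 16.7, M 24.3 → max 24.3 km
Only Site 1 has all residuals ≈ 0.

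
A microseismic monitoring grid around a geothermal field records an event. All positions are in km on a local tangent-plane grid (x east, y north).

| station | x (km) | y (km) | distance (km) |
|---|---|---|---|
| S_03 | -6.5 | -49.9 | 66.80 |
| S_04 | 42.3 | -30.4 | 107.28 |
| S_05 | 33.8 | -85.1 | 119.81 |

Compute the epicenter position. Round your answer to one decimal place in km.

Circle about each station: (x + 6.5)² + (y + 49.9)² = 66.80²; (x − 42.3)² + (y + 30.4)² = 107.28²; (x − 33.8)² + (y + 85.1)² = 119.81².
Subtracting the S_03 equation from the S_04 and S_05 equations removes the quadratic terms:
97.6 x + 39.0 y = -6865.57
80.6 x − 70.4 y = -4040.01
Solving the 2×2 system: x ≈ -64.0, y ≈ -15.9 km.
Check against S_03 (with the unrounded x, y): √((x + 6.5)²+(y + 49.9)²) = 66.81 ≈ 66.80 km. ✓

-64.0 km east, -15.9 km north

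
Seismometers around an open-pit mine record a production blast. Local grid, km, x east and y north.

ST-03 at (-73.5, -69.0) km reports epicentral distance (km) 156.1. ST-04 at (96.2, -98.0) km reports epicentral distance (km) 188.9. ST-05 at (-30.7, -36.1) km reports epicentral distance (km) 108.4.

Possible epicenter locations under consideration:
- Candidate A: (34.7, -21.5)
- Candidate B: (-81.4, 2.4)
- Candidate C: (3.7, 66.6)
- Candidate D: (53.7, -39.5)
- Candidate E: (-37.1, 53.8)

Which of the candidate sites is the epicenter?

Candidate C

For each candidate, compare |candidate − station| to the reported distance:
Candidate A: residuals ST-03 37.9, ST-04 90.7, ST-05 41.4 → max 90.7 km
Candidate B: residuals ST-03 84.3, ST-04 15.1, ST-05 44.7 → max 84.3 km
Candidate C: residuals ST-03 0.1, ST-04 0.1, ST-05 0.1 → max 0.1 km
Candidate D: residuals ST-03 25.5, ST-04 116.6, ST-05 23.9 → max 116.6 km
Candidate E: residuals ST-03 28.0, ST-04 13.1, ST-05 18.3 → max 28.0 km
Only Candidate C has all residuals ≈ 0.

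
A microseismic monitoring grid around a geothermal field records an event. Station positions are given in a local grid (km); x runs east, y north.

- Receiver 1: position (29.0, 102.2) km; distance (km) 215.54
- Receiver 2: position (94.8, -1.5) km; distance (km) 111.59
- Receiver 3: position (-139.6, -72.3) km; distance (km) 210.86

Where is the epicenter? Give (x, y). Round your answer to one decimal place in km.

x ≈ 67.9 km, y ≈ -109.8 km

Circle about each station: (x − 29.0)² + (y − 102.2)² = 215.54²; (x − 94.8)² + (y + 1.5)² = 111.59²; (x + 139.6)² + (y + 72.3)² = 210.86².
Subtracting pairs of circle equations eliminates x²+y² and gives linear equations (the radical axes):
131.6 x − 207.4 y = 31708.61
-337.2 x − 349.0 y = 15425.16
Solving the 2×2 system: x ≈ 67.9, y ≈ -109.8 km.
Check against Receiver 1 (with the unrounded x, y): √((x − 29.0)²+(y − 102.2)²) = 215.54 ≈ 215.54 km. ✓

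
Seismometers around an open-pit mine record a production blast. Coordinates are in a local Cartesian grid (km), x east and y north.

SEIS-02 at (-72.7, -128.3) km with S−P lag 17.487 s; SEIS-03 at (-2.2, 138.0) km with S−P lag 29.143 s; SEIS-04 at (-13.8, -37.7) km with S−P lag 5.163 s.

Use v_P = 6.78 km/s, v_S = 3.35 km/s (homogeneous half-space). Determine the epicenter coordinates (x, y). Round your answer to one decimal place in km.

Distance from S−P lag: d = Δt · v_P v_S / (v_P − v_S) = Δt · (6.78·3.35)/(6.78−3.35) ≈ 6.6219·Δt.
So d_SEIS-02 = 115.80, d_SEIS-03 = 192.98, d_SEIS-04 = 34.19 km.
Circle about each station: (x + 72.7)² + (y + 128.3)² = 115.80²; (x + 2.2)² + (y − 138.0)² = 192.98²; (x + 13.8)² + (y + 37.7)² = 34.19².
Subtracting the SEIS-02 equation from the SEIS-03 and SEIS-04 equations removes the quadratic terms:
141.0 x + 532.6 y = -26528.98
117.8 x + 181.2 y = -7893.77
Solving the 2×2 system: x ≈ 16.2, y ≈ -54.1 km.
Check against SEIS-02 (with the unrounded x, y): √((x + 72.7)²+(y + 128.3)²) = 115.80 ≈ 115.80 km. ✓

x ≈ 16.2 km, y ≈ -54.1 km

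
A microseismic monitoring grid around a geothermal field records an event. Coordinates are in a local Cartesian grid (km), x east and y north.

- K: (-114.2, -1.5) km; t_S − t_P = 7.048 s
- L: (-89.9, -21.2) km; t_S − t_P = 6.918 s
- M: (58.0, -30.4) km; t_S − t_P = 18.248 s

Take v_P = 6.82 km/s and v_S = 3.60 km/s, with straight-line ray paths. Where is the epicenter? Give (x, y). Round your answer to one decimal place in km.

x ≈ -68.7 km, y ≈ 27.1 km

Distance from S−P lag: d = Δt · v_P v_S / (v_P − v_S) = Δt · (6.82·3.60)/(6.82−3.60) ≈ 7.6248·Δt.
So d_K = 53.74, d_L = 52.75, d_M = 139.14 km.
Circle about each station: (x + 114.2)² + (y + 1.5)² = 53.74²; (x + 89.9)² + (y + 21.2)² = 52.75²; (x − 58.0)² + (y + 30.4)² = 139.14².
Subtracting the K equation from the L and M equations removes the quadratic terms:
48.6 x − 39.4 y = -4407.01
344.4 x − 57.8 y = -25227.68
Solving the 2×2 system: x ≈ -68.7, y ≈ 27.1 km.
Check against K (with the unrounded x, y): √((x + 114.2)²+(y + 1.5)²) = 53.75 ≈ 53.74 km. ✓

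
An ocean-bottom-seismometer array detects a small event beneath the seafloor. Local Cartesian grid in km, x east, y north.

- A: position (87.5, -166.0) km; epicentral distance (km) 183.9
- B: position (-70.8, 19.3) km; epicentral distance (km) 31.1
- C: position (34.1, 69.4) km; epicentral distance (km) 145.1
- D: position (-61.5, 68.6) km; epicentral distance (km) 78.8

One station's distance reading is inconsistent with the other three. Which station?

Solve using three stations at a time. Using B, C, D (subtract circle equations pairwise → linear system) gives (x, y) ≈ (-90.7, -4.6).
Distances from that point to each station vs reported:
  A: calculated 240.5 vs reported 183.9 → residual 56.6 km
  B: calculated 31.1 vs reported 31.1 → residual 0.0 km
  C: calculated 145.1 vs reported 145.1 → residual 0.0 km
  D: calculated 78.8 vs reported 78.8 → residual 0.0 km
B, C, D are mutually consistent (residuals ≈ 0); A is off by 56.6 km.

A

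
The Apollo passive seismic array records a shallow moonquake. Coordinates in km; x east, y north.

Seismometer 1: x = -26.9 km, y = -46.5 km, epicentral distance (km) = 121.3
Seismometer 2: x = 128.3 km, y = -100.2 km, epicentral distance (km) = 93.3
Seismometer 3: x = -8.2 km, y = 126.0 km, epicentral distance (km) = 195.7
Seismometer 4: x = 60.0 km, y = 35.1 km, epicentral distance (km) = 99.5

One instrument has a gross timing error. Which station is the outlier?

Seismometer 1

Solve using three stations at a time. Using Seismometer 2, Seismometer 3, Seismometer 4 (subtract circle equations pairwise → linear system) gives (x, y) ≈ (43.2, -62.7).
Distances from that point to each station vs reported:
  Seismometer 1: calculated 71.9 vs reported 121.3 → residual 49.4 km
  Seismometer 2: calculated 93.0 vs reported 93.3 → residual 0.3 km
  Seismometer 3: calculated 195.6 vs reported 195.7 → residual 0.1 km
  Seismometer 4: calculated 99.2 vs reported 99.5 → residual 0.3 km
Seismometer 2, Seismometer 3, Seismometer 4 are mutually consistent (residuals ≈ 0); Seismometer 1 is off by 49.4 km.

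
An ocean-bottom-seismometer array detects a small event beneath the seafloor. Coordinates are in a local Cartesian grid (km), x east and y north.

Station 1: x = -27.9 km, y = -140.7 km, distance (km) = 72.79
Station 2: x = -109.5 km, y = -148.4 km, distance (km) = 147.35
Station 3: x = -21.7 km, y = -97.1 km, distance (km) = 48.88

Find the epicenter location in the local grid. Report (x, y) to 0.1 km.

Circle about each station: (x + 27.9)² + (y + 140.7)² = 72.79²; (x + 109.5)² + (y + 148.4)² = 147.35²; (x + 21.7)² + (y + 97.1)² = 48.88².
Subtracting the Station 1 equation from the Station 2 and Station 3 equations removes the quadratic terms:
-163.2 x − 15.4 y = -2975.73
12.4 x + 87.2 y = -7766.47
Solving the 2×2 system: x ≈ 27.0, y ≈ -92.9 km.

27.0 km east, -92.9 km north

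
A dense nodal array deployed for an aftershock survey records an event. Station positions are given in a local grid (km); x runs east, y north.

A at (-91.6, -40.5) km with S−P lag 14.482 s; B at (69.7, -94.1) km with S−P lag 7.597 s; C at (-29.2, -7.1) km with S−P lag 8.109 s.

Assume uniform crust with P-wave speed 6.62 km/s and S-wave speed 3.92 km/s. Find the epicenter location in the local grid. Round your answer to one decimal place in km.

(46.7, -24.8)

Distance from S−P lag: d = Δt · v_P v_S / (v_P − v_S) = Δt · (6.62·3.92)/(6.62−3.92) ≈ 9.6113·Δt.
So d_A = 139.19, d_B = 73.02, d_C = 77.94 km.
Circle about each station: (x + 91.6)² + (y + 40.5)² = 139.19²; (x − 69.7)² + (y + 94.1)² = 73.02²; (x + 29.2)² + (y + 7.1)² = 77.94².
Subtracting the A equation from the B and C equations removes the quadratic terms:
322.6 x − 107.2 y = 17724.03
124.8 x + 66.8 y = 4171.45
Solving the 2×2 system: x ≈ 46.7, y ≈ -24.8 km.
Check against A (with the unrounded x, y): √((x + 91.6)²+(y + 40.5)²) = 139.19 ≈ 139.19 km. ✓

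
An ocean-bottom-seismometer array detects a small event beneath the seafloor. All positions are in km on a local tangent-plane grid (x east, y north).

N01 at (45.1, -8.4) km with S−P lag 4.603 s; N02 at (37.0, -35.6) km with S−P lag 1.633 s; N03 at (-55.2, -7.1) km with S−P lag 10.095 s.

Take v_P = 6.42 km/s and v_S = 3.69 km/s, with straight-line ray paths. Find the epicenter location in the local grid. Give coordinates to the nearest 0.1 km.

x ≈ 24.8 km, y ≈ -42.8 km

Distance from S−P lag: d = Δt · v_P v_S / (v_P − v_S) = Δt · (6.42·3.69)/(6.42−3.69) ≈ 8.6776·Δt.
So d_N01 = 39.94, d_N02 = 14.17, d_N03 = 87.60 km.
Circle about each station: (x − 45.1)² + (y + 8.4)² = 39.94²; (x − 37.0)² + (y + 35.6)² = 14.17²; (x + 55.2)² + (y + 7.1)² = 87.60².
Subtracting the N01 equation from the N02 and N03 equations removes the quadratic terms:
-16.2 x − 54.4 y = 1926.20
-200.6 x + 2.6 y = -5085.68
Solving the 2×2 system: x ≈ 24.8, y ≈ -42.8 km.
Check against N01 (with the unrounded x, y): √((x − 45.1)²+(y + 8.4)²) = 39.94 ≈ 39.94 km. ✓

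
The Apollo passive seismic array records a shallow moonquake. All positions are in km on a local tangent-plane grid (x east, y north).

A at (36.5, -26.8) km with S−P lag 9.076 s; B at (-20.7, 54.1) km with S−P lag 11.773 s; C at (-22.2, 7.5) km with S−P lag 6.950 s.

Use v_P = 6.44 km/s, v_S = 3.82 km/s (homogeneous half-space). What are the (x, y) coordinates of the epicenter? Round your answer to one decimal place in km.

Distance from S−P lag: d = Δt · v_P v_S / (v_P − v_S) = Δt · (6.44·3.82)/(6.44−3.82) ≈ 9.3896·Δt.
So d_A = 85.22, d_B = 110.54, d_C = 65.26 km.
Circle about each station: (x − 36.5)² + (y + 26.8)² = 85.22²; (x + 20.7)² + (y − 54.1)² = 110.54²; (x + 22.2)² + (y − 7.5)² = 65.26².
Subtracting pairs of circle equations eliminates x²+y² and gives linear equations (the radical axes):
-114.4 x + 161.8 y = -3651.83
-117.4 x + 68.6 y = 1502.18
Solving the 2×2 system: x ≈ -44.3, y ≈ -53.9 km.
Check against A (with the unrounded x, y): √((x − 36.5)²+(y + 26.8)²) = 85.19 ≈ 85.22 km. ✓

-44.3 km east, -53.9 km north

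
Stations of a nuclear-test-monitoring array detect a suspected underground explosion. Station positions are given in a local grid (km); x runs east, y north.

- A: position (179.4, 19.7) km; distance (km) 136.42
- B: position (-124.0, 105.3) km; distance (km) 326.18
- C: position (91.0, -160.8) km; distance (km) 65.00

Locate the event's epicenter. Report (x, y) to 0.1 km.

Circle about each station: (x − 179.4)² + (y − 19.7)² = 136.42²; (x + 124.0)² + (y − 105.3)² = 326.18²; (x − 91.0)² + (y + 160.8)² = 65.00².
Subtracting the A equation from the B and C equations removes the quadratic terms:
-606.8 x + 171.2 y = -93891.34
-176.8 x − 361.0 y = 15950.61
Solving the 2×2 system: x ≈ 125.0, y ≈ -105.4 km.

x ≈ 125.0 km, y ≈ -105.4 km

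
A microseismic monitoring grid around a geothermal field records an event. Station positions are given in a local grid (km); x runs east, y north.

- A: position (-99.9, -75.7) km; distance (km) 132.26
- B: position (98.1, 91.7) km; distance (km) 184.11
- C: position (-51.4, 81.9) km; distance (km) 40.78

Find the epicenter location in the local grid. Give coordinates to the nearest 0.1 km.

(-82.4, 55.4)

Circle about each station: (x + 99.9)² + (y + 75.7)² = 132.26²; (x − 98.1)² + (y − 91.7)² = 184.11²; (x + 51.4)² + (y − 81.9)² = 40.78².
Subtracting pairs of circle equations eliminates x²+y² and gives linear equations (the radical axes):
396.0 x + 334.8 y = -14081.78
97.0 x + 315.2 y = 9468.77
Solving the 2×2 system: x ≈ -82.4, y ≈ 55.4 km.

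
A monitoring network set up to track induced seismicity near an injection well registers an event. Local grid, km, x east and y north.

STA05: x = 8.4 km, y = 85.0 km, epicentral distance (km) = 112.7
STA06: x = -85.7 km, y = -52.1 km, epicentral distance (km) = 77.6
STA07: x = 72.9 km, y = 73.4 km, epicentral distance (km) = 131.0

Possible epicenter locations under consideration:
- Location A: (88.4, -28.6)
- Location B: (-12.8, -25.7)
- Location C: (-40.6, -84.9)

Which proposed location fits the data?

Location B

For each candidate, compare |candidate − station| to the reported distance:
Location A: residuals STA05 26.2, STA06 98.1, STA07 27.8 → max 98.1 km
Location B: residuals STA05 0.0, STA06 0.1, STA07 0.0 → max 0.1 km
Location C: residuals STA05 64.1, STA06 21.8, STA07 63.8 → max 64.1 km
Only Location B has all residuals ≈ 0.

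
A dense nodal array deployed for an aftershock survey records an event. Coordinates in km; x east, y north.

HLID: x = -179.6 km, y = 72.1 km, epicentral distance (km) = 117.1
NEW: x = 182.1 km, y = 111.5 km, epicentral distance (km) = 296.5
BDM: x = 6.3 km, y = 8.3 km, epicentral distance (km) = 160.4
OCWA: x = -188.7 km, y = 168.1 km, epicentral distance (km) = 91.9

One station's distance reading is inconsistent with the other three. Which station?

HLID

Solve using three stations at a time. Using NEW, BDM, OCWA (subtract circle equations pairwise → linear system) gives (x, y) ≈ (-114.4, 114.0).
Distances from that point to each station vs reported:
  HLID: calculated 77.5 vs reported 117.1 → residual 39.6 km
  NEW: calculated 296.5 vs reported 296.5 → residual 0.0 km
  BDM: calculated 160.4 vs reported 160.4 → residual 0.0 km
  OCWA: calculated 91.9 vs reported 91.9 → residual 0.0 km
NEW, BDM, OCWA are mutually consistent (residuals ≈ 0); HLID is off by 39.6 km.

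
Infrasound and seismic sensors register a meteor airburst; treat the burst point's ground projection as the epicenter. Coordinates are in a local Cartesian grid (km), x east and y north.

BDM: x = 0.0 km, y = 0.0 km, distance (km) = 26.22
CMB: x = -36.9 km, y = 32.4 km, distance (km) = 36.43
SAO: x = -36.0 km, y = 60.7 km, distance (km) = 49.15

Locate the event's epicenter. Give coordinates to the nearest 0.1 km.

Circle about each station: x² + y² = 26.22²; (x + 36.9)² + (y − 32.4)² = 36.43²; (x + 36.0)² + (y − 60.7)² = 49.15².
Subtracting pairs of circle equations eliminates x²+y² and gives linear equations (the radical axes):
-73.8 x + 64.8 y = 1771.71
-72.0 x + 121.4 y = 3252.26
Solving the 2×2 system: x ≈ -1.0, y ≈ 26.2 km.
Check against BDM (with the unrounded x, y): √(x²+y²) = 26.21 ≈ 26.22 km. ✓

(-1.0, 26.2)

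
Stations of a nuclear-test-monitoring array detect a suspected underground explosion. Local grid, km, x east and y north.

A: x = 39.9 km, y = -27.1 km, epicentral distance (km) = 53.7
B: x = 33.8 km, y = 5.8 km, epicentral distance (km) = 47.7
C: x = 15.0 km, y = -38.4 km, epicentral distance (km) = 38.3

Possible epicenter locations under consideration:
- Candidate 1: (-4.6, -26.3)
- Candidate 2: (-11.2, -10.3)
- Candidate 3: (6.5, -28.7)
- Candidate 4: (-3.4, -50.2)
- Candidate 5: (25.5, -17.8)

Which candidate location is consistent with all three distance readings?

For each candidate, compare |candidate − station| to the reported distance:
Candidate 1: residuals A 9.2, B 2.3, C 15.3 → max 15.3 km
Candidate 2: residuals A 0.1, B 0.1, C 0.1 → max 0.1 km
Candidate 3: residuals A 20.3, B 3.7, C 25.4 → max 25.4 km
Candidate 4: residuals A 4.6, B 19.5, C 16.4 → max 19.5 km
Candidate 5: residuals A 36.6, B 22.7, C 15.2 → max 36.6 km
Only Candidate 2 has all residuals ≈ 0.

Candidate 2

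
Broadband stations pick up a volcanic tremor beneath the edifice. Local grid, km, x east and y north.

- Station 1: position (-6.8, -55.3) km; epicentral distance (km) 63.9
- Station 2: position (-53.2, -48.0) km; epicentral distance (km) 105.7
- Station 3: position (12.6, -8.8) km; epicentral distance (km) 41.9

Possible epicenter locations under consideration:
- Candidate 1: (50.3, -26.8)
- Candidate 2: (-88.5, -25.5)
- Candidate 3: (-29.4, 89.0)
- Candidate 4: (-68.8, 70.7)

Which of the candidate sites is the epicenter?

Candidate 1

For each candidate, compare |candidate − station| to the reported distance:
Candidate 1: residuals Station 1 0.1, Station 2 0.1, Station 3 0.1 → max 0.1 km
Candidate 2: residuals Station 1 23.1, Station 2 63.8, Station 3 60.6 → max 63.8 km
Candidate 3: residuals Station 1 82.2, Station 2 33.4, Station 3 64.5 → max 82.2 km
Candidate 4: residuals Station 1 76.5, Station 2 14.0, Station 3 71.9 → max 76.5 km
Only Candidate 1 has all residuals ≈ 0.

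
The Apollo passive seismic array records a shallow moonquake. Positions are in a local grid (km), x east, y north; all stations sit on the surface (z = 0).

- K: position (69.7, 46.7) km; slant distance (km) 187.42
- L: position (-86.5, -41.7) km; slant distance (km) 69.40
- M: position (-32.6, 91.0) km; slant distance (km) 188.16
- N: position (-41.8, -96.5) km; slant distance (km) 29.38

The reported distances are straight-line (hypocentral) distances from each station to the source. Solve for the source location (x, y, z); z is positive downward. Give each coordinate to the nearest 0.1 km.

Each station gives a sphere (x−x_i)² + (y−y_i)² + z² = d_i² (stations at z=0).
Subtracting the K sphere from L and M: z² cancels, leaving linear equations in x and y:
-312.4 x − 176.8 y = 32492.06
-204.6 x + 88.6 y = 2026.85
Solving: x ≈ -50.698, y ≈ -94.197 km (keep extra digits for the depth step; rounded: -50.7, -94.2).
Then from the K sphere: z² = 187.42² − (x − 69.7)² − (y − 46.7)² with x = -50.698, y = -94.197, so z ≈ 27.904 ≈ 27.9 km.
Check against N (with the unrounded solution): distance 29.38 ≈ 29.38 km. ✓

(-50.7, -94.2, 27.9)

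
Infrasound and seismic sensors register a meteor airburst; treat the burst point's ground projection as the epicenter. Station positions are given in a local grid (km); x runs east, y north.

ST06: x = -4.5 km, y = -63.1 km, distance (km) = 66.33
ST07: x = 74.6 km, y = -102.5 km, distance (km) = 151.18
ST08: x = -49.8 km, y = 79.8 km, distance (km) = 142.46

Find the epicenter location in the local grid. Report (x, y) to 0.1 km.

Circle about each station: (x + 4.5)² + (y + 63.1)² = 66.33²; (x − 74.6)² + (y + 102.5)² = 151.18²; (x + 49.8)² + (y − 79.8)² = 142.46².
Subtracting pairs of circle equations eliminates x²+y² and gives linear equations (the radical axes):
158.2 x − 78.8 y = -6386.17
-90.6 x + 285.8 y = -11048.96
Solving the 2×2 system: x ≈ -70.8, y ≈ -61.1 km.
Check against ST06 (with the unrounded x, y): √((x + 4.5)²+(y + 63.1)²) = 66.33 ≈ 66.33 km. ✓

x ≈ -70.8 km, y ≈ -61.1 km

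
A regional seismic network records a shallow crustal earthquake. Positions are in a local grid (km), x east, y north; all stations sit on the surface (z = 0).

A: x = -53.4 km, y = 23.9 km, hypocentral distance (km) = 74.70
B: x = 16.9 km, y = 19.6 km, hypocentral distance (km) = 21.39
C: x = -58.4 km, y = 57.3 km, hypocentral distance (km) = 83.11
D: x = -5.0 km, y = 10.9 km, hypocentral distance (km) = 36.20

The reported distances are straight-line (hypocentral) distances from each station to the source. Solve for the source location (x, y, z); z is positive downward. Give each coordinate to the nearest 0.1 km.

(18.8, 31.9, 17.4)

Each station gives a sphere (x−x_i)² + (y−y_i)² + z² = d_i² (stations at z=0).
Subtracting the A sphere from B and C: z² cancels, leaving linear equations in x and y:
140.6 x − 8.6 y = 2369.56
-10.0 x + 66.8 y = 1943.90
Solving: x ≈ 18.805, y ≈ 31.915 km (keep extra digits for the depth step; rounded: 18.8, 31.9).
Then from the A sphere: z² = 74.70² − (x + 53.4)² − (y − 23.9)² with x = 18.805, y = 31.915, so z ≈ 17.386 ≈ 17.4 km.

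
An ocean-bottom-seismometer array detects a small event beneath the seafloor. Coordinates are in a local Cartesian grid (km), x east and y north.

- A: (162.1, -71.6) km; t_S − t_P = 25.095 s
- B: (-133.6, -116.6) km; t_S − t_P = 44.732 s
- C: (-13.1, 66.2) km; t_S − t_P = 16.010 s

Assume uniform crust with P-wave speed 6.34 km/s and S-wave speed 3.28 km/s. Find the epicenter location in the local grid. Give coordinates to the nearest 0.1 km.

Distance from S−P lag: d = Δt · v_P v_S / (v_P − v_S) = Δt · (6.34·3.28)/(6.34−3.28) ≈ 6.7958·Δt.
So d_A = 170.54, d_B = 303.99, d_C = 108.80 km.
Circle about each station: (x − 162.1)² + (y + 71.6)² = 170.54²; (x + 133.6)² + (y + 116.6)² = 303.99²; (x + 13.1)² + (y − 66.2)² = 108.80².
Subtracting the A equation from the B and C equations removes the quadratic terms:
-591.4 x − 90.0 y = -63284.48
-350.4 x + 275.6 y = -9602.47
Solving the 2×2 system: x ≈ 94.1, y ≈ 84.8 km.

x ≈ 94.1 km, y ≈ 84.8 km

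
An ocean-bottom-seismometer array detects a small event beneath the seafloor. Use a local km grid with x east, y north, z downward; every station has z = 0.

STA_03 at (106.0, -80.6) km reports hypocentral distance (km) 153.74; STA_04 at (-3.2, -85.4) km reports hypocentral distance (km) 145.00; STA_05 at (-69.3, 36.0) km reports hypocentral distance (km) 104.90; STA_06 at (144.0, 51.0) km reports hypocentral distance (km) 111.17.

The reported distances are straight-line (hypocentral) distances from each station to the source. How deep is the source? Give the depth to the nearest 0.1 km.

Each station gives a sphere (x−x_i)² + (y−y_i)² + z² = d_i² (stations at z=0).
Subtracting the STA_03 sphere from STA_04 and STA_05: z² cancels, leaving linear equations in x and y:
-218.4 x − 9.6 y = -7817.97
-350.6 x + 233.2 y = 998.11
Solving: x ≈ 33.401, y ≈ 54.496 km (keep extra digits for the depth step; rounded: 33.4, 54.5).
Then from the STA_03 sphere: z² = 153.74² − (x − 106.0)² − (y + 80.6)² with x = 33.401, y = 54.496, so z ≈ 10.698 ≈ 10.7 km.

z ≈ 10.7 km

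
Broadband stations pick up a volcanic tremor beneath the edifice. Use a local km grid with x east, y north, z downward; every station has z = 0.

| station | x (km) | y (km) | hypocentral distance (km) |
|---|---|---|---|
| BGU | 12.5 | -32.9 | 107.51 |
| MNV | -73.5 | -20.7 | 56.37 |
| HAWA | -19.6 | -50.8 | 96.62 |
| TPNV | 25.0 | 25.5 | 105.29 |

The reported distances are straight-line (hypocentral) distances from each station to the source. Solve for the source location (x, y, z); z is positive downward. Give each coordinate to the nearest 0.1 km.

x ≈ -72.6 km, y ≈ 19.9 km, depth ≈ 39.1 km

Each station gives a sphere (x−x_i)² + (y−y_i)² + z² = d_i² (stations at z=0).
Subtracting the BGU sphere from MNV and HAWA: z² cancels, leaving linear equations in x and y:
-172.0 x + 24.4 y = 12972.90
-64.2 x − 35.8 y = 3949.12
Solving: x ≈ -72.603, y ≈ 19.887 km (keep extra digits for the depth step; rounded: -72.6, 19.9).
Then from the BGU sphere: z² = 107.51² − (x − 12.5)² − (y + 32.9)² with x = -72.603, y = 19.887, so z ≈ 39.108 ≈ 39.1 km.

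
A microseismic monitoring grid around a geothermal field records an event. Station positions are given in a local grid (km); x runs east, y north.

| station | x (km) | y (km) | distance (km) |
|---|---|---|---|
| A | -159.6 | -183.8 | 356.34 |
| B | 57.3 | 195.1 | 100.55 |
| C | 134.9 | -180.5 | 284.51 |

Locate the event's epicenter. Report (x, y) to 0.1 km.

Circle about each station: (x + 159.6)² + (y + 183.8)² = 356.34²; (x − 57.3)² + (y − 195.1)² = 100.55²; (x − 134.9)² + (y + 180.5)² = 284.51².
Subtracting pairs of circle equations eliminates x²+y² and gives linear equations (the radical axes):
433.8 x + 757.8 y = 98960.59
589.0 x + 6.6 y = 37555.92
Solving the 2×2 system: x ≈ 62.7, y ≈ 94.7 km.
Check against A (with the unrounded x, y): √((x + 159.6)²+(y + 183.8)²) = 356.34 ≈ 356.34 km. ✓

(62.7, 94.7)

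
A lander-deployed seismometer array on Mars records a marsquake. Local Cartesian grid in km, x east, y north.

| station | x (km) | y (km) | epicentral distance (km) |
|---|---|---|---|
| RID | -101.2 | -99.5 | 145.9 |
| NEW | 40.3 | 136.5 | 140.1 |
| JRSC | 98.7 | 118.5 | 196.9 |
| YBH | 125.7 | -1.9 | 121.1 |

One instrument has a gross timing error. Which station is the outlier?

JRSC

Solve using three stations at a time. Using RID, NEW, YBH (subtract circle equations pairwise → linear system) gives (x, y) ≈ (4.6, 1.0).
Distances from that point to each station vs reported:
  RID: calculated 145.9 vs reported 145.9 → residual 0.0 km
  NEW: calculated 140.1 vs reported 140.1 → residual 0.0 km
  JRSC: calculated 150.5 vs reported 196.9 → residual 46.4 km
  YBH: calculated 121.1 vs reported 121.1 → residual 0.0 km
RID, NEW, YBH are mutually consistent (residuals ≈ 0); JRSC is off by 46.4 km.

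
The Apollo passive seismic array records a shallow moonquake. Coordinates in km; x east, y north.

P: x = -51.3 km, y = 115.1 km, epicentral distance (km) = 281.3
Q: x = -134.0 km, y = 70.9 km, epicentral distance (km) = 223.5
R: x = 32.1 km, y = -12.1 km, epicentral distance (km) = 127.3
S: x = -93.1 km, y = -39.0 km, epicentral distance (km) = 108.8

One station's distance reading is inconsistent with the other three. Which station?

P

Solve using three stations at a time. Using Q, R, S (subtract circle equations pairwise → linear system) gives (x, y) ≈ (-26.6, -125.1).
Distances from that point to each station vs reported:
  P: calculated 241.5 vs reported 281.3 → residual 39.8 km
  Q: calculated 223.5 vs reported 223.5 → residual 0.0 km
  R: calculated 127.3 vs reported 127.3 → residual 0.0 km
  S: calculated 108.8 vs reported 108.8 → residual 0.0 km
Q, R, S are mutually consistent (residuals ≈ 0); P is off by 39.8 km.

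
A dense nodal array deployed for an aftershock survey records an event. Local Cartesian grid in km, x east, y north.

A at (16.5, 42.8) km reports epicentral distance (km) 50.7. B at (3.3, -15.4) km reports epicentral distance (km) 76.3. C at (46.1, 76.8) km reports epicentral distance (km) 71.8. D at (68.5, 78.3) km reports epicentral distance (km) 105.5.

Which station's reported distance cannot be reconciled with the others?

C

Solve using three stations at a time. Using A, B, D (subtract circle equations pairwise → linear system) gives (x, y) ≈ (-33.6, 51.5).
Distances from that point to each station vs reported:
  A: calculated 50.9 vs reported 50.7 → residual 0.2 km
  B: calculated 76.4 vs reported 76.3 → residual 0.1 km
  C: calculated 83.6 vs reported 71.8 → residual 11.8 km
  D: calculated 105.6 vs reported 105.5 → residual 0.1 km
A, B, D are mutually consistent (residuals ≈ 0); C is off by 11.8 km.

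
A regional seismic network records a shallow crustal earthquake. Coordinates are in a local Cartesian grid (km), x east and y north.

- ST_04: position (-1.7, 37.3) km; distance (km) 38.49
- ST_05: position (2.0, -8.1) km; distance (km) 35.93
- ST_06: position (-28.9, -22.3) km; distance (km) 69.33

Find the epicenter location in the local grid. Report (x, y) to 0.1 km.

Circle about each station: (x + 1.7)² + (y − 37.3)² = 38.49²; (x − 2.0)² + (y + 8.1)² = 35.93²; (x + 28.9)² + (y + 22.3)² = 69.33².
Subtracting pairs of circle equations eliminates x²+y² and gives linear equations (the radical axes):
7.4 x − 90.8 y = -1134.05
-54.4 x − 119.2 y = -3386.85
Solving the 2×2 system: x ≈ 29.6, y ≈ 14.9 km.
Check against ST_04 (with the unrounded x, y): √((x + 1.7)²+(y − 37.3)²) = 38.49 ≈ 38.49 km. ✓

29.6 km east, 14.9 km north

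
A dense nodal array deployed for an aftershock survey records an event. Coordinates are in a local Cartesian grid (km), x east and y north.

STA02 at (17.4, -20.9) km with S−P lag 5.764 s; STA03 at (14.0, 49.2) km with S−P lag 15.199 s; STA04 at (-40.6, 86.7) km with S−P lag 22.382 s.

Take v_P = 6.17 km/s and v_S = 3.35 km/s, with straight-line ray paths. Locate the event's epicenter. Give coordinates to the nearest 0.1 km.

31.0 km east, -60.9 km north

Distance from S−P lag: d = Δt · v_P v_S / (v_P − v_S) = Δt · (6.17·3.35)/(6.17−3.35) ≈ 7.3296·Δt.
So d_STA02 = 42.25, d_STA03 = 111.40, d_STA04 = 164.05 km.
Circle about each station: (x − 17.4)² + (y + 20.9)² = 42.25²; (x − 14.0)² + (y − 49.2)² = 111.40²; (x + 40.6)² + (y − 86.7)² = 164.05².
Subtracting pairs of circle equations eliminates x²+y² and gives linear equations (the radical axes):
-6.8 x + 140.2 y = -8747.83
-116.0 x + 215.2 y = -16701.66
Solving the 2×2 system: x ≈ 31.0, y ≈ -60.9 km.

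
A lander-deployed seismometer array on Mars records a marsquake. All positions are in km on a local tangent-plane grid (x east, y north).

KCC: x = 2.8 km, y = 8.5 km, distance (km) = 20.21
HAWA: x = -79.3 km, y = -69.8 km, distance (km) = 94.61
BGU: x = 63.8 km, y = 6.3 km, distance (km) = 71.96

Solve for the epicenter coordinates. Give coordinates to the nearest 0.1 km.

Circle about each station: (x − 2.8)² + (y − 8.5)² = 20.21²; (x + 79.3)² + (y + 69.8)² = 94.61²; (x − 63.8)² + (y − 6.3)² = 71.96².
Subtracting pairs of circle equations eliminates x²+y² and gives linear equations (the radical axes):
-164.2 x − 156.6 y = 2537.83
122.0 x − 4.4 y = -739.76
Solving the 2×2 system: x ≈ -6.4, y ≈ -9.5 km.

-6.4 km east, -9.5 km north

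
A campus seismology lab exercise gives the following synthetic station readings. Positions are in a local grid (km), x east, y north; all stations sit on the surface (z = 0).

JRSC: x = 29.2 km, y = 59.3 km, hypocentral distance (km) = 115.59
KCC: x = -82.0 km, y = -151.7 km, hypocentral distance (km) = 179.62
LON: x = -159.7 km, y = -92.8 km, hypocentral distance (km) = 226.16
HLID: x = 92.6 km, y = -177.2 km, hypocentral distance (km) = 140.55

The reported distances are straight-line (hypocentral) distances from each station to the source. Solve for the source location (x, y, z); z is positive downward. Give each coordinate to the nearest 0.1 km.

Each station gives a sphere (x−x_i)² + (y−y_i)² + z² = d_i² (stations at z=0).
Subtracting the JRSC sphere from KCC and LON: z² cancels, leaving linear equations in x and y:
-222.4 x − 422.0 y = 6465.46
-377.8 x − 304.2 y = -8040.50
Solving: x ≈ 58.401, y ≈ -46.099 km (keep extra digits for the depth step; rounded: 58.4, -46.1).
Then from the JRSC sphere: z² = 115.59² − (x − 29.2)² − (y − 59.3)² with x = 58.401, y = -46.099, so z ≈ 37.409 ≈ 37.4 km.

x ≈ 58.4 km, y ≈ -46.1 km, depth ≈ 37.4 km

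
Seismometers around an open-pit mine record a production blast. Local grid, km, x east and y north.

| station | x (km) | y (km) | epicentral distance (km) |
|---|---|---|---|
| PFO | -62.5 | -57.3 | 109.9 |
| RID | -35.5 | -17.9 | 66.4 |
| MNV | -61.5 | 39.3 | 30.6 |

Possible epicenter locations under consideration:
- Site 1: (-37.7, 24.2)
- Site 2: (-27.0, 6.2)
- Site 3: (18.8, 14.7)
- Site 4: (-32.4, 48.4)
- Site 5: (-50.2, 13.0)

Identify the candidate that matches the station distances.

For each candidate, compare |candidate − station| to the reported distance:
Site 1: residuals PFO 24.7, RID 24.2, MNV 2.4 → max 24.7 km
Site 2: residuals PFO 37.2, RID 40.8, MNV 17.2 → max 40.8 km
Site 3: residuals PFO 1.3, RID 3.1, MNV 53.4 → max 53.4 km
Site 4: residuals PFO 0.0, RID 0.0, MNV 0.1 → max 0.1 km
Site 5: residuals PFO 38.5, RID 32.2, MNV 2.0 → max 38.5 km
Only Site 4 has all residuals ≈ 0.

Site 4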